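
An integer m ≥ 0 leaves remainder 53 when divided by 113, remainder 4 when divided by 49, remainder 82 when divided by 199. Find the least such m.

The moduli are pairwise coprime; N = 113·49·199 = 1101863.
N/113 = 9751; 9751 ≡ 33 (mod 113); 33·24 ≡ 1, so inverse 24.
N/49 = 22487; 22487 ≡ 45 (mod 49); 45·12 ≡ 1, so inverse 12.
N/199 = 5537; 5537 ≡ 164 (mod 199); 164·108 ≡ 1, so inverse 108.
m ≡ 53·9751·24 + 4·22487·12 + 82·5537·108 = 62518320.
62518320 mod 1101863 = 813992.

813992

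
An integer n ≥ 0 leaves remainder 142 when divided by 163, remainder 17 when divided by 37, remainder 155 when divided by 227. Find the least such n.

193786

The moduli are pairwise coprime; M = 163·37·227 = 1369037.
M/163 = 8399; 8399 ≡ 86 (mod 163); 86·127 ≡ 1, so inverse 127.
M/37 = 37001; 37001 ≡ 1 (mod 37), inverse 1.
M/227 = 6031; 6031 ≡ 129 (mod 227); 129·44 ≡ 1, so inverse 44.
n ≡ 142·8399·127 + 17·37001·1 + 155·6031·44 = 193228003.
193228003 mod 1369037 = 193786.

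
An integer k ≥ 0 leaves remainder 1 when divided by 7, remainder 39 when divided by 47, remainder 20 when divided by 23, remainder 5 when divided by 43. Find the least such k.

239128

The moduli are pairwise coprime; N = 7·47·23·43 = 325381.
N/7 = 46483; 46483 ≡ 3 (mod 7); 3·5 ≡ 1, so inverse 5.
N/47 = 6923; 6923 ≡ 14 (mod 47); 14·37 ≡ 1, so inverse 37.
N/23 = 14147; 14147 ≡ 2 (mod 23); 2·12 ≡ 1, so inverse 12.
N/43 = 7567; 7567 ≡ 42 (mod 43); 42·42 ≡ 1, so inverse 42.
k ≡ 1·46483·5 + 39·6923·37 + 20·14147·12 + 5·7567·42 = 15206654.
15206654 mod 325381 = 239128.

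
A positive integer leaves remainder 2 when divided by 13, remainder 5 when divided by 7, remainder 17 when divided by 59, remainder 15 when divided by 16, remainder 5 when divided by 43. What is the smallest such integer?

Combine the congruences pairwise.
From k ≡ 2 (mod 13) write k = 2 + 13t. Substituting into k ≡ 5 (mod 7) gives 13t ≡ 3 (mod 7), and since 6⁻¹ ≡ 6 (mod 7), t ≡ 4. Hence k ≡ 2 + 13·4 = 54 (mod 91).
From k ≡ 54 (mod 91) write k = 54 + 91t. Substituting into k ≡ 17 (mod 59) gives 91t ≡ 22 (mod 59), and since 32⁻¹ ≡ 24 (mod 59), t ≡ 56. Hence k ≡ 54 + 91·56 = 5150 (mod 5369).
From k ≡ 5150 (mod 5369) write k = 5150 + 5369t. Substituting into k ≡ 15 (mod 16) gives 5369t ≡ 1 (mod 16), and since 9⁻¹ ≡ 9 (mod 16), t ≡ 9. Hence k ≡ 5150 + 5369·9 = 53471 (mod 85904).
From k ≡ 53471 (mod 85904) write k = 53471 + 85904t. Substituting into k ≡ 5 (mod 43) gives 85904t ≡ 26 (mod 43), and since 33⁻¹ ≡ 30 (mod 43), t ≡ 6. Hence k ≡ 53471 + 85904·6 = 568895 (mod 3693872).

568895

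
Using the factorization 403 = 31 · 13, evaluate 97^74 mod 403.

101

Mod 31: 97 ≡ 4; by Fermat, exponent reduces to 74 mod 30 = 14; 4^14 ≡ 8 (mod 31).
Mod 13: 97 ≡ 6; by Fermat, exponent reduces to 74 mod 12 = 2; 6^2 ≡ 10 (mod 13).
Combine by CRT: x ≡ 8 (mod 31), x ≡ 10 (mod 13) ⇒ x ≡ 101 (mod 403).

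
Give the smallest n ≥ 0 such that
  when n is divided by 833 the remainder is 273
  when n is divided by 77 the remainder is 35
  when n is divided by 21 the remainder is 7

14434

Combine the congruences pairwise.
gcd(833, 77) = 7 and 7 | (35 − 273), so the pair is consistent; merging gives n ≡ 5271 (mod 9163), where 9163 = lcm(833, 77).
gcd(9163, 21) = 7 and 7 | (7 − 5271), so the pair is consistent; merging gives n ≡ 14434 (mod 27489), where 27489 = lcm(9163, 21).
The solution is unique modulo lcm(833, 77, 21) = 27489.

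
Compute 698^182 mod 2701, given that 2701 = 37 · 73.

Mod 37: 698 ≡ 32; by Fermat, exponent reduces to 182 mod 36 = 2; 32^2 ≡ 25 (mod 37).
Mod 73: 698 ≡ 41; by Fermat, exponent reduces to 182 mod 72 = 38; 41^38 ≡ 2 (mod 73).
Combine by CRT: x ≡ 25 (mod 37), x ≡ 2 (mod 73) ⇒ x ≡ 1024 (mod 2701).

1024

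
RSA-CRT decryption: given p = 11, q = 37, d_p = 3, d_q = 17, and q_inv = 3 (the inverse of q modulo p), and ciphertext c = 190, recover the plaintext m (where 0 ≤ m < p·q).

170

m₁ = c^(d_p) mod p: c ≡ 3 (mod 11), and 3^3 mod 11 = 5.
m₂ = c^(d_q) mod q: c ≡ 5 (mod 37), and 5^17 mod 37 = 22.
h = q_inv·(m₁ − m₂) mod p = 3·(5 − 22) mod 11 = 4.
m = m₂ + h·q = 22 + 4·37 = 170.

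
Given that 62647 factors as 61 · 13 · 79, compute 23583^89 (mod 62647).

Mod 61: 23583 ≡ 37; by Fermat, exponent reduces to 89 mod 60 = 29; 37^29 ≡ 28 (mod 61).
Mod 13: 23583 ≡ 1; by Fermat, exponent reduces to 89 mod 12 = 5; 1^5 ≡ 1 (mod 13).
Mod 79: 23583 ≡ 41; by Fermat, exponent reduces to 89 mod 78 = 11; 41^11 ≡ 61 (mod 79).
Combine by CRT: x ≡ 28 (mod 61), x ≡ 1 (mod 13), x ≡ 61 (mod 79) ⇒ x ≡ 56941 (mod 62647).

56941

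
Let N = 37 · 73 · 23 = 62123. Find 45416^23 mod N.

43530

Mod 37: 45416 ≡ 17; 17^23 ≡ 18 (mod 37).
Mod 73: 45416 ≡ 10; 10^23 ≡ 22 (mod 73).
Mod 23: 45416 ≡ 14; by Fermat, exponent reduces to 23 mod 22 = 1; 14^1 ≡ 14 (mod 23).
Combine by CRT: x ≡ 18 (mod 37), x ≡ 22 (mod 73), x ≡ 14 (mod 23) ⇒ x ≡ 43530 (mod 62123).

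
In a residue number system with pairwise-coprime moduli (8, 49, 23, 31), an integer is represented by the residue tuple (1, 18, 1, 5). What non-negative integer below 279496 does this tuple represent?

The moduli are pairwise coprime; N = 8·49·23·31 = 279496.
N/8 = 34937; 34937 ≡ 1 (mod 8), inverse 1.
N/49 = 5704; 5704 ≡ 20 (mod 49); 20·27 ≡ 1, so inverse 27.
N/23 = 12152; 12152 ≡ 8 (mod 23); 8·3 ≡ 1, so inverse 3.
N/31 = 9016; 9016 ≡ 26 (mod 31); 26·6 ≡ 1, so inverse 6.
x ≡ 1·34937·1 + 18·5704·27 + 1·12152·3 + 5·9016·6 = 3114017.
3114017 mod 279496 = 39561.

39561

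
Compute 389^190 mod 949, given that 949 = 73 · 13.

Mod 73: 389 ≡ 24; by Fermat, exponent reduces to 190 mod 72 = 46; 24^46 ≡ 9 (mod 73).
Mod 13: 389 ≡ 12; by Fermat, exponent reduces to 190 mod 12 = 10; 12^10 ≡ 1 (mod 13).
Combine by CRT: x ≡ 9 (mod 73), x ≡ 1 (mod 13) ⇒ x ≡ 885 (mod 949).

885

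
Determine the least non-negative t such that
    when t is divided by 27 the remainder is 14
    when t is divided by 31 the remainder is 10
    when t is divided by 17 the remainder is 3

From t ≡ 14 (mod 27) write t = 14 + 27s. Substituting into t ≡ 10 (mod 31) gives 27s ≡ 27 (mod 31), and since 27⁻¹ ≡ 23 (mod 31), s ≡ 1. Hence t ≡ 14 + 27·1 = 41 (mod 837).
From t ≡ 41 (mod 837) write t = 41 + 837s. Substituting into t ≡ 3 (mod 17) gives 837s ≡ 13 (mod 17), and since 4⁻¹ ≡ 13 (mod 17), s ≡ 16. Hence t ≡ 41 + 837·16 = 13433 (mod 14229).

13433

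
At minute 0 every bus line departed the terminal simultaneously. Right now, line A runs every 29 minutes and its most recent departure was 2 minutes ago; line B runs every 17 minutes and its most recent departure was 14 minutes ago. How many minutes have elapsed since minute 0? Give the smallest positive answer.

31

From t ≡ 2 (mod 29) write t = 2 + 29s. Substituting into t ≡ 14 (mod 17) gives 29s ≡ 12 (mod 17), and since 12⁻¹ ≡ 10 (mod 17), s ≡ 1. Hence t ≡ 2 + 29·1 = 31 (mod 493).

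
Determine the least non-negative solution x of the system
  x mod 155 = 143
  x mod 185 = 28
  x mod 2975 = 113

gcd(155, 185) = 5 and 5 | (28 − 143), so the pair is consistent; merging gives x ≡ 1693 (mod 5735), where 5735 = lcm(155, 185).
gcd(5735, 2975) = 5 and 5 | (113 − 1693), so the pair is consistent; merging gives x ≡ 3138738 (mod 3412325), where 3412325 = lcm(5735, 2975).
The solution is unique modulo lcm(155, 185, 2975) = 3412325.

3138738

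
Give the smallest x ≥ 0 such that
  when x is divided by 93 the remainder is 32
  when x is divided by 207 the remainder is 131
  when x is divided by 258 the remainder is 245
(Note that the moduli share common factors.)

253085

Combine the congruences pairwise.
gcd(93, 207) = 3 and 3 | (131 − 32), so the pair is consistent; merging gives x ≡ 2822 (mod 6417), where 6417 = lcm(93, 207).
gcd(6417, 258) = 3 and 3 | (245 − 2822), so the pair is consistent; merging gives x ≡ 253085 (mod 551862), where 551862 = lcm(6417, 258).
The solution is unique modulo lcm(93, 207, 258) = 551862.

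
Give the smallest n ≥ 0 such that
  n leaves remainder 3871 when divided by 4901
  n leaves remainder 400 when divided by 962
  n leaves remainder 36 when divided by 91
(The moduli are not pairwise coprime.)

283228

Combine the congruences pairwise.
gcd(4901, 962) = 13 and 13 | (400 − 3871), so the pair is consistent; merging gives n ≡ 283228 (mod 362674), where 362674 = lcm(4901, 962).
gcd(362674, 91) = 13 and 13 | (36 − 283228), so the pair is consistent; merging gives n ≡ 283228 (mod 2538718), where 2538718 = lcm(362674, 91).
The solution is unique modulo lcm(4901, 962, 91) = 2538718.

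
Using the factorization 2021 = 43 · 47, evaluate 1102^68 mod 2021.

Mod 43: 1102 ≡ 27; by Fermat, exponent reduces to 68 mod 42 = 26; 27^26 ≡ 21 (mod 43).
Mod 47: 1102 ≡ 21; by Fermat, exponent reduces to 68 mod 46 = 22; 21^22 ≡ 9 (mod 47).
Combine by CRT: x ≡ 21 (mod 43), x ≡ 9 (mod 47) ⇒ x ≡ 150 (mod 2021).

150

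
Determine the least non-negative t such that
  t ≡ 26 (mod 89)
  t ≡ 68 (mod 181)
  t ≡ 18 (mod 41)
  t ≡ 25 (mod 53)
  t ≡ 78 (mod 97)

The moduli are pairwise coprime; N = 89·181·41·53·97 = 3395471129.
N/89 = 38151361; 38151361 ≡ 87 (mod 89); 87·44 ≡ 1, so inverse 44.
N/181 = 18759509; 18759509 ≡ 126 (mod 181); 126·102 ≡ 1, so inverse 102.
N/41 = 82816369; 82816369 ≡ 18 (mod 41); 18·16 ≡ 1, so inverse 16.
N/53 = 64065493; 64065493 ≡ 47 (mod 53); 47·44 ≡ 1, so inverse 44.
N/97 = 35004857; 35004857 ≡ 79 (mod 97); 79·70 ≡ 1, so inverse 70.
t ≡ 26·38151361·44 + 68·18759509·102 + 18·82816369·16 + 25·64065493·44 + 78·35004857·70 = 459210787200.
459210787200 mod 3395471129 = 822184785.

822184785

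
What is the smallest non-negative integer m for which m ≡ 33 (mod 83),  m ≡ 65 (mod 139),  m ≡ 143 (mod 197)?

From m ≡ 33 (mod 83) write m = 33 + 83t. Substituting into m ≡ 65 (mod 139) gives 83t ≡ 32 (mod 139), and since 83⁻¹ ≡ 67 (mod 139), t ≡ 59. Hence m ≡ 33 + 83·59 = 4930 (mod 11537).
From m ≡ 4930 (mod 11537) write m = 4930 + 11537t. Substituting into m ≡ 143 (mod 197) gives 11537t ≡ 138 (mod 197), and since 111⁻¹ ≡ 71 (mod 197), t ≡ 145. Hence m ≡ 4930 + 11537·145 = 1677795 (mod 2272789).

1677795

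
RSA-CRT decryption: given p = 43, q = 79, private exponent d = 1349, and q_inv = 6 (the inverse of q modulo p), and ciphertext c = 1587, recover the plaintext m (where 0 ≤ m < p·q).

438

d_p = d mod (p−1) = 1349 mod 42 = 5; d_q = d mod (q−1) = 23.
m₁ = c^(d_p) mod p: c ≡ 39 (mod 43), and 39^5 mod 43 = 8.
m₂ = c^(d_q) mod q: c ≡ 7 (mod 79), and 7^23 mod 79 = 43.
h = q_inv·(m₁ − m₂) mod p = 6·(8 − 43) mod 43 = 5.
m = m₂ + h·q = 43 + 5·79 = 438.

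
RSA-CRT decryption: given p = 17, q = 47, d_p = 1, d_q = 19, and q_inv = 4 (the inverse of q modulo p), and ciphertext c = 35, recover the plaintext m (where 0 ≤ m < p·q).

m₁ = c^(d_p) mod p: c ≡ 1 (mod 17), and 1^1 mod 17 = 1.
m₂ = c^(d_q) mod q: c ≡ 35 (mod 47), and 35^19 mod 47 = 26.
h = q_inv·(m₁ − m₂) mod p = 4·(1 − 26) mod 17 = 2.
m = m₂ + h·q = 26 + 2·47 = 120.

120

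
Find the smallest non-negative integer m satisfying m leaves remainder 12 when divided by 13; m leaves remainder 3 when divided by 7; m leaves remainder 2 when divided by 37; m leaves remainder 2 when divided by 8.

15690

From m ≡ 12 (mod 13) write m = 12 + 13t. Substituting into m ≡ 3 (mod 7) gives 13t ≡ 5 (mod 7), and since 6⁻¹ ≡ 6 (mod 7), t ≡ 2. Hence m ≡ 12 + 13·2 = 38 (mod 91).
From m ≡ 38 (mod 91) write m = 38 + 91t. Substituting into m ≡ 2 (mod 37) gives 91t ≡ 1 (mod 37), and since 17⁻¹ ≡ 24 (mod 37), t ≡ 24. Hence m ≡ 38 + 91·24 = 2222 (mod 3367).
From m ≡ 2222 (mod 3367) write m = 2222 + 3367t. Substituting into m ≡ 2 (mod 8) gives 3367t ≡ 4 (mod 8), and since 7⁻¹ ≡ 7 (mod 8), t ≡ 4. Hence m ≡ 2222 + 3367·4 = 15690 (mod 26936).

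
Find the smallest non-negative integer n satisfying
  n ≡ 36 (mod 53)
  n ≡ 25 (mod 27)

619

From n ≡ 36 (mod 53) write n = 36 + 53t. Substituting into n ≡ 25 (mod 27) gives 53t ≡ 16 (mod 27), and since 26⁻¹ ≡ 26 (mod 27), t ≡ 11. Hence n ≡ 36 + 53·11 = 619 (mod 1431).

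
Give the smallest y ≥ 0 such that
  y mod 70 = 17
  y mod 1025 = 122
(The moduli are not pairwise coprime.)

7297

gcd(70, 1025) = 5 and 5 | (122 − 17), so the pair is consistent; merging gives y ≡ 7297 (mod 14350), where 14350 = lcm(70, 1025).
The solution is unique modulo lcm(70, 1025) = 14350.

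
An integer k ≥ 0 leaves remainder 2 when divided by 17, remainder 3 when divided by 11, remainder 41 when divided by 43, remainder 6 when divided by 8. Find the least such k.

The moduli are pairwise coprime; N = 17·11·43·8 = 64328.
N/17 = 3784; 3784 ≡ 10 (mod 17); 10·12 ≡ 1, so inverse 12.
N/11 = 5848; 5848 ≡ 7 (mod 11); 7·8 ≡ 1, so inverse 8.
N/43 = 1496; 1496 ≡ 34 (mod 43); 34·19 ≡ 1, so inverse 19.
N/8 = 8041; 8041 ≡ 1 (mod 8), inverse 1.
k ≡ 2·3784·12 + 3·5848·8 + 41·1496·19 + 6·8041·1 = 1444798.
1444798 mod 64328 = 29582.

29582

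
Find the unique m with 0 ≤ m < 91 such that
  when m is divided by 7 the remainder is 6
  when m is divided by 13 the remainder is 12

90

From m ≡ 6 (mod 7) write m = 6 + 7t. Substituting into m ≡ 12 (mod 13) gives 7t ≡ 6 (mod 13), and since 7⁻¹ ≡ 2 (mod 13), t ≡ 12. Hence m ≡ 6 + 7·12 = 90 (mod 91).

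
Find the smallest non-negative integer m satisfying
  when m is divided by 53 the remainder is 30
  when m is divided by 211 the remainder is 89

1355

From m ≡ 30 (mod 53) write m = 30 + 53t. Substituting into m ≡ 89 (mod 211) gives 53t ≡ 59 (mod 211), and since 53⁻¹ ≡ 4 (mod 211), t ≡ 25. Hence m ≡ 30 + 53·25 = 1355 (mod 11183).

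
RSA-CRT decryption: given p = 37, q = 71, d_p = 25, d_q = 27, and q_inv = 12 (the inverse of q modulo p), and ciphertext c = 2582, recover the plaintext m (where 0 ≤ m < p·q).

325

m₁ = c^(d_p) mod p: c ≡ 29 (mod 37), and 29^25 mod 37 = 29.
m₂ = c^(d_q) mod q: c ≡ 26 (mod 71), and 26^27 mod 71 = 41.
h = q_inv·(m₁ − m₂) mod p = 12·(29 − 41) mod 37 = 4.
m = m₂ + h·q = 41 + 4·71 = 325.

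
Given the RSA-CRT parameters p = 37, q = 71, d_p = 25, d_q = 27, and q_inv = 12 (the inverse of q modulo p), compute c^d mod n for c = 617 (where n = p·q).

583

m₁ = c^(d_p) mod p: c ≡ 25 (mod 37), and 25^25 mod 37 = 28.
m₂ = c^(d_q) mod q: c ≡ 49 (mod 71), and 49^27 mod 71 = 15.
h = q_inv·(m₁ − m₂) mod p = 12·(28 − 15) mod 37 = 8.
m = m₂ + h·q = 15 + 8·71 = 583.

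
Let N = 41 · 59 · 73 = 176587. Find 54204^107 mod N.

Mod 41: 54204 ≡ 2; by Fermat, exponent reduces to 107 mod 40 = 27; 2^27 ≡ 5 (mod 41).
Mod 59: 54204 ≡ 42; by Fermat, exponent reduces to 107 mod 58 = 49; 42^49 ≡ 33 (mod 59).
Mod 73: 54204 ≡ 38; by Fermat, exponent reduces to 107 mod 72 = 35; 38^35 ≡ 25 (mod 73).
Combine by CRT: x ≡ 5 (mod 41), x ≡ 33 (mod 59), x ≡ 25 (mod 73) ⇒ x ≡ 43752 (mod 176587).

43752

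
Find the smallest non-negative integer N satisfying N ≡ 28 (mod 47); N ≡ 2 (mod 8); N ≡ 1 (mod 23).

2002

The moduli are pairwise coprime; M = 47·8·23 = 8648.
M/47 = 184; 184 ≡ 43 (mod 47); 43·35 ≡ 1, so inverse 35.
M/8 = 1081; 1081 ≡ 1 (mod 8), inverse 1.
M/23 = 376; 376 ≡ 8 (mod 23); 8·3 ≡ 1, so inverse 3.
N ≡ 28·184·35 + 2·1081·1 + 1·376·3 = 183610.
183610 mod 8648 = 2002.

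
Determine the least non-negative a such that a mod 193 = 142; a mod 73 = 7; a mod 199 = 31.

From a ≡ 142 (mod 193) write a = 142 + 193t. Substituting into a ≡ 7 (mod 73) gives 193t ≡ 11 (mod 73), and since 47⁻¹ ≡ 14 (mod 73), t ≡ 8. Hence a ≡ 142 + 193·8 = 1686 (mod 14089).
From a ≡ 1686 (mod 14089) write a = 1686 + 14089t. Substituting into a ≡ 31 (mod 199) gives 14089t ≡ 136 (mod 199), and since 159⁻¹ ≡ 194 (mod 199), t ≡ 116. Hence a ≡ 1686 + 14089·116 = 1636010 (mod 2803711).

1636010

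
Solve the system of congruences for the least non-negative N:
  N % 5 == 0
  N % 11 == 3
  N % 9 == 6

From N ≡ 0 (mod 5) write N = 0 + 5t. Substituting into N ≡ 3 (mod 11) gives 5t ≡ 3 (mod 11), and since 5⁻¹ ≡ 9 (mod 11), t ≡ 5. Hence N ≡ 0 + 5·5 = 25 (mod 55).
From N ≡ 25 (mod 55) write N = 25 + 55t. Substituting into N ≡ 6 (mod 9) gives 55t ≡ 8 (mod 9), and since 1⁻¹ ≡ 1 (mod 9), t ≡ 8. Hence N ≡ 25 + 55·8 = 465 (mod 495).

465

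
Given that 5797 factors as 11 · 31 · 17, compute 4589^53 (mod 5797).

1427

Mod 11: 4589 ≡ 2; by Fermat, exponent reduces to 53 mod 10 = 3; 2^3 ≡ 8 (mod 11).
Mod 31: 4589 ≡ 1; by Fermat, exponent reduces to 53 mod 30 = 23; 1^23 ≡ 1 (mod 31).
Mod 17: 4589 ≡ 16; by Fermat, exponent reduces to 53 mod 16 = 5; 16^5 ≡ 16 (mod 17).
Combine by CRT: x ≡ 8 (mod 11), x ≡ 1 (mod 31), x ≡ 16 (mod 17) ⇒ x ≡ 1427 (mod 5797).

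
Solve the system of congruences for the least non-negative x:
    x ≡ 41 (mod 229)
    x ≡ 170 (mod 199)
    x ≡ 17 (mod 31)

652691

The moduli are pairwise coprime; N = 229·199·31 = 1412701.
N/229 = 6169; 6169 ≡ 215 (mod 229); 215·49 ≡ 1, so inverse 49.
N/199 = 7099; 7099 ≡ 134 (mod 199); 134·150 ≡ 1, so inverse 150.
N/31 = 45571; 45571 ≡ 1 (mod 31), inverse 1.
x ≡ 41·6169·49 + 170·7099·150 + 17·45571·1 = 194192728.
194192728 mod 1412701 = 652691.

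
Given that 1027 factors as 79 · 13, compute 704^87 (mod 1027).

541

Mod 79: 704 ≡ 72; by Fermat, exponent reduces to 87 mod 78 = 9; 72^9 ≡ 67 (mod 79).
Mod 13: 704 ≡ 2; by Fermat, exponent reduces to 87 mod 12 = 3; 2^3 ≡ 8 (mod 13).
Combine by CRT: x ≡ 67 (mod 79), x ≡ 8 (mod 13) ⇒ x ≡ 541 (mod 1027).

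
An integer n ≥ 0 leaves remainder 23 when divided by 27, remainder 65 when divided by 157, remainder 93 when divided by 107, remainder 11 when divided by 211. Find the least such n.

88714328

The moduli are pairwise coprime; M = 27·157·107·211 = 95703903.
M/27 = 3544589; 3544589 ≡ 2 (mod 27); 2·14 ≡ 1, so inverse 14.
M/157 = 609579; 609579 ≡ 105 (mod 157); 105·3 ≡ 1, so inverse 3.
M/107 = 894429; 894429 ≡ 16 (mod 107); 16·87 ≡ 1, so inverse 87.
M/211 = 453573; 453573 ≡ 134 (mod 211); 134·137 ≡ 1, so inverse 137.
n ≡ 23·3544589·14 + 65·609579·3 + 93·894429·87 + 11·453573·137 = 9180585113.
9180585113 mod 95703903 = 88714328.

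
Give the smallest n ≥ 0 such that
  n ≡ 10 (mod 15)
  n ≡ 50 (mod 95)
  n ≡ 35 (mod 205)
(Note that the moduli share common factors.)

4135

gcd(15, 95) = 5 and 5 | (50 − 10), so the pair is consistent; merging gives n ≡ 145 (mod 285), where 285 = lcm(15, 95).
gcd(285, 205) = 5 and 5 | (35 − 145), so the pair is consistent; merging gives n ≡ 4135 (mod 11685), where 11685 = lcm(285, 205).
The solution is unique modulo lcm(15, 95, 205) = 11685.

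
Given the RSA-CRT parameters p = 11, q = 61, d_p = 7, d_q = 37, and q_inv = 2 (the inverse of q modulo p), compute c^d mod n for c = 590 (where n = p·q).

m₁ = c^(d_p) mod p: c ≡ 7 (mod 11), and 7^7 mod 11 = 6.
m₂ = c^(d_q) mod q: c ≡ 41 (mod 61), and 41^37 mod 61 = 27.
h = q_inv·(m₁ − m₂) mod p = 2·(6 − 27) mod 11 = 2.
m = m₂ + h·q = 27 + 2·61 = 149.

149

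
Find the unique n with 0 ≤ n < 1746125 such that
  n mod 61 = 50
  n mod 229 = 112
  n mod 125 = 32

The moduli are pairwise coprime; M = 61·229·125 = 1746125.
M/61 = 28625; 28625 ≡ 16 (mod 61); 16·42 ≡ 1, so inverse 42.
M/229 = 7625; 7625 ≡ 68 (mod 229); 68·64 ≡ 1, so inverse 64.
M/125 = 13969; 13969 ≡ 94 (mod 125); 94·4 ≡ 1, so inverse 4.
n ≡ 50·28625·42 + 112·7625·64 + 32·13969·4 = 116556532.
116556532 mod 1746125 = 1312282.

1312282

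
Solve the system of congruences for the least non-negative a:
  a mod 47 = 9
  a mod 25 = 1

526

Combine the congruences pairwise.
From a ≡ 9 (mod 47) write a = 9 + 47t. Substituting into a ≡ 1 (mod 25) gives 47t ≡ 17 (mod 25), and since 22⁻¹ ≡ 8 (mod 25), t ≡ 11. Hence a ≡ 9 + 47·11 = 526 (mod 1175).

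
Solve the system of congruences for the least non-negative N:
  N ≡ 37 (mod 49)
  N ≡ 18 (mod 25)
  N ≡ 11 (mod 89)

From N ≡ 37 (mod 49) write N = 37 + 49t. Substituting into N ≡ 18 (mod 25) gives 49t ≡ 6 (mod 25), and since 24⁻¹ ≡ 24 (mod 25), t ≡ 19. Hence N ≡ 37 + 49·19 = 968 (mod 1225).
From N ≡ 968 (mod 1225) write N = 968 + 1225t. Substituting into N ≡ 11 (mod 89) gives 1225t ≡ 22 (mod 89), and since 68⁻¹ ≡ 72 (mod 89), t ≡ 71. Hence N ≡ 968 + 1225·71 = 87943 (mod 109025).

87943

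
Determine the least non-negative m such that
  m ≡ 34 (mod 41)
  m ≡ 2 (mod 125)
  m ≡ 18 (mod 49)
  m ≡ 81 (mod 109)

7089877

The moduli are pairwise coprime; N = 41·125·49·109 = 27372625.
N/41 = 667625; 667625 ≡ 22 (mod 41); 22·28 ≡ 1, so inverse 28.
N/125 = 218981; 218981 ≡ 106 (mod 125); 106·46 ≡ 1, so inverse 46.
N/49 = 558625; 558625 ≡ 25 (mod 49); 25·2 ≡ 1, so inverse 2.
N/109 = 251125; 251125 ≡ 98 (mod 109); 98·99 ≡ 1, so inverse 99.
m ≡ 34·667625·28 + 2·218981·46 + 18·558625·2 + 81·251125·99 = 2689607127.
2689607127 mod 27372625 = 7089877.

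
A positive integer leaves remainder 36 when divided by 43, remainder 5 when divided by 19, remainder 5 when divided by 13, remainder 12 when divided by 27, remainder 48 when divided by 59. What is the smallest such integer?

4260261

From x ≡ 36 (mod 43) write x = 36 + 43t. Substituting into x ≡ 5 (mod 19) gives 43t ≡ 7 (mod 19), and since 5⁻¹ ≡ 4 (mod 19), t ≡ 9. Hence x ≡ 36 + 43·9 = 423 (mod 817).
From x ≡ 423 (mod 817) write x = 423 + 817t. Substituting into x ≡ 5 (mod 13) gives 817t ≡ 11 (mod 13), and since 11⁻¹ ≡ 6 (mod 13), t ≡ 1. Hence x ≡ 423 + 817·1 = 1240 (mod 10621).
From x ≡ 1240 (mod 10621) write x = 1240 + 10621t. Substituting into x ≡ 12 (mod 27) gives 10621t ≡ 14 (mod 27), and since 10⁻¹ ≡ 19 (mod 27), t ≡ 23. Hence x ≡ 1240 + 10621·23 = 245523 (mod 286767).
From x ≡ 245523 (mod 286767) write x = 245523 + 286767t. Substituting into x ≡ 48 (mod 59) gives 286767t ≡ 24 (mod 59), and since 27⁻¹ ≡ 35 (mod 59), t ≡ 14. Hence x ≡ 245523 + 286767·14 = 4260261 (mod 16919253).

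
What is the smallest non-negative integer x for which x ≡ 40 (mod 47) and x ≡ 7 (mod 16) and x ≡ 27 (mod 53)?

The moduli are pairwise coprime; N = 47·16·53 = 39856.
N/47 = 848; 848 ≡ 2 (mod 47); 2·24 ≡ 1, so inverse 24.
N/16 = 2491; 2491 ≡ 11 (mod 16); 11·3 ≡ 1, so inverse 3.
N/53 = 752; 752 ≡ 10 (mod 53); 10·16 ≡ 1, so inverse 16.
x ≡ 40·848·24 + 7·2491·3 + 27·752·16 = 1191255.
1191255 mod 39856 = 35431.

35431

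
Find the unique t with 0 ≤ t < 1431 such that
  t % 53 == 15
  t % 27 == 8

386

Combine the congruences pairwise.
From t ≡ 15 (mod 53) write t = 15 + 53s. Substituting into t ≡ 8 (mod 27) gives 53s ≡ 20 (mod 27), and since 26⁻¹ ≡ 26 (mod 27), s ≡ 7. Hence t ≡ 15 + 53·7 = 386 (mod 1431).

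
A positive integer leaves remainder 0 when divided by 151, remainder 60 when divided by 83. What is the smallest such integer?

11929

Combine the congruences pairwise.
From m ≡ 0 (mod 151) write m = 0 + 151t. Substituting into m ≡ 60 (mod 83) gives 151t ≡ 60 (mod 83), and since 68⁻¹ ≡ 11 (mod 83), t ≡ 79. Hence m ≡ 0 + 151·79 = 11929 (mod 12533).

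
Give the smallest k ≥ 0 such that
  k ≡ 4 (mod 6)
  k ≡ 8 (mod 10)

28

gcd(6, 10) = 2 and 2 | (8 − 4), so the pair is consistent; merging gives k ≡ 28 (mod 30), where 30 = lcm(6, 10).
The solution is unique modulo lcm(6, 10) = 30.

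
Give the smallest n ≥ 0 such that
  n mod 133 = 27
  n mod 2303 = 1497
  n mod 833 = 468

gcd(133, 2303) = 7 and 7 | (1497 − 27), so the pair is consistent; merging gives n ≡ 8406 (mod 43757), where 43757 = lcm(133, 2303).
gcd(43757, 833) = 49 and 49 | (468 − 8406), so the pair is consistent; merging gives n ≡ 708518 (mod 743869), where 743869 = lcm(43757, 833).
The solution is unique modulo lcm(133, 2303, 833) = 743869.

708518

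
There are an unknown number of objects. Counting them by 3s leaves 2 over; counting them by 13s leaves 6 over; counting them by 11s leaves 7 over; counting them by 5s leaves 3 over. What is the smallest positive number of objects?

1943

From N ≡ 2 (mod 3) write N = 2 + 3t. Substituting into N ≡ 6 (mod 13) gives 3t ≡ 4 (mod 13), and since 3⁻¹ ≡ 9 (mod 13), t ≡ 10. Hence N ≡ 2 + 3·10 = 32 (mod 39).
From N ≡ 32 (mod 39) write N = 32 + 39t. Substituting into N ≡ 7 (mod 11) gives 39t ≡ 8 (mod 11), and since 6⁻¹ ≡ 2 (mod 11), t ≡ 5. Hence N ≡ 32 + 39·5 = 227 (mod 429).
From N ≡ 227 (mod 429) write N = 227 + 429t. Substituting into N ≡ 3 (mod 5) gives 429t ≡ 1 (mod 5), and since 4⁻¹ ≡ 4 (mod 5), t ≡ 4. Hence N ≡ 227 + 429·4 = 1943 (mod 2145).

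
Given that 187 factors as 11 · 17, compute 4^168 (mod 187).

Mod 11: 4 ≡ 4; by Fermat, exponent reduces to 168 mod 10 = 8; 4^8 ≡ 9 (mod 11).
Mod 17: 4 ≡ 4; by Fermat, exponent reduces to 168 mod 16 = 8; 4^8 ≡ 1 (mod 17).
Combine by CRT: x ≡ 9 (mod 11), x ≡ 1 (mod 17) ⇒ x ≡ 86 (mod 187).

86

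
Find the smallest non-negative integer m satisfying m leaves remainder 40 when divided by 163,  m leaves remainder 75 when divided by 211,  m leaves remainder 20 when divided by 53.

The moduli are pairwise coprime; N = 163·211·53 = 1822829.
N/163 = 11183; 11183 ≡ 99 (mod 163); 99·28 ≡ 1, so inverse 28.
N/211 = 8639; 8639 ≡ 199 (mod 211); 199·123 ≡ 1, so inverse 123.
N/53 = 34393; 34393 ≡ 49 (mod 53); 49·13 ≡ 1, so inverse 13.
m ≡ 40·11183·28 + 75·8639·123 + 20·34393·13 = 101161915.
101161915 mod 1822829 = 906320.

906320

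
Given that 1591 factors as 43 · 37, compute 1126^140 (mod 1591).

1291

Mod 43: 1126 ≡ 8; by Fermat, exponent reduces to 140 mod 42 = 14; 8^14 ≡ 1 (mod 43).
Mod 37: 1126 ≡ 16; by Fermat, exponent reduces to 140 mod 36 = 32; 16^32 ≡ 33 (mod 37).
Combine by CRT: x ≡ 1 (mod 43), x ≡ 33 (mod 37) ⇒ x ≡ 1291 (mod 1591).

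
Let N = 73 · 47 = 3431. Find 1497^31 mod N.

Mod 73: 1497 ≡ 37; 37^31 ≡ 32 (mod 73).
Mod 47: 1497 ≡ 40; 40^31 ≡ 31 (mod 47).
Combine by CRT: x ≡ 32 (mod 73), x ≡ 31 (mod 47) ⇒ x ≡ 689 (mod 3431).

689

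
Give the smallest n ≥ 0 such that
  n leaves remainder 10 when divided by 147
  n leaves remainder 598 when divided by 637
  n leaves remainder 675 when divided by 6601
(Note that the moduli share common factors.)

799396

gcd(147, 637) = 49 and 49 | (598 − 10), so the pair is consistent; merging gives n ≡ 598 (mod 1911), where 1911 = lcm(147, 637).
gcd(1911, 6601) = 7 and 7 | (675 − 598), so the pair is consistent; merging gives n ≡ 799396 (mod 1802073), where 1802073 = lcm(1911, 6601).
The solution is unique modulo lcm(147, 637, 6601) = 1802073.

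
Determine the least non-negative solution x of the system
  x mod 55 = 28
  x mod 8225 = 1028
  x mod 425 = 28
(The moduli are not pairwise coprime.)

691928

gcd(55, 8225) = 5 and 5 | (1028 − 28), so the pair is consistent; merging gives x ≡ 58603 (mod 90475), where 90475 = lcm(55, 8225).
gcd(90475, 425) = 25 and 25 | (28 − 58603), so the pair is consistent; merging gives x ≡ 691928 (mod 1538075), where 1538075 = lcm(90475, 425).
The solution is unique modulo lcm(55, 8225, 425) = 1538075.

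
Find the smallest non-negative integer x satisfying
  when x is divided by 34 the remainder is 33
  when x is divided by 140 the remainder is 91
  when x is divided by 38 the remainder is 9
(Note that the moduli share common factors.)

25431

gcd(34, 140) = 2 and 2 | (91 − 33), so the pair is consistent; merging gives x ≡ 1631 (mod 2380), where 2380 = lcm(34, 140).
gcd(2380, 38) = 2 and 2 | (9 − 1631), so the pair is consistent; merging gives x ≡ 25431 (mod 45220), where 45220 = lcm(2380, 38).
The solution is unique modulo lcm(34, 140, 38) = 45220.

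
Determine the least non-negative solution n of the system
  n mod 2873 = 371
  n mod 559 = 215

gcd(2873, 559) = 13 and 13 | (215 − 371), so the pair is consistent; merging gives n ≡ 118164 (mod 123539), where 123539 = lcm(2873, 559).
The solution is unique modulo lcm(2873, 559) = 123539.

118164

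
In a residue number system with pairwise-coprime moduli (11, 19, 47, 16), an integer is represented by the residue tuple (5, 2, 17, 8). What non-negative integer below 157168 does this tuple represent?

The moduli are pairwise coprime; N = 11·19·47·16 = 157168.
N/11 = 14288; 14288 ≡ 10 (mod 11); 10·10 ≡ 1, so inverse 10.
N/19 = 8272; 8272 ≡ 7 (mod 19); 7·11 ≡ 1, so inverse 11.
N/47 = 3344; 3344 ≡ 7 (mod 47); 7·27 ≡ 1, so inverse 27.
N/16 = 9823; 9823 ≡ 15 (mod 16); 15·15 ≡ 1, so inverse 15.
x ≡ 5·14288·10 + 2·8272·11 + 17·3344·27 + 8·9823·15 = 3610040.
3610040 mod 157168 = 152344.

152344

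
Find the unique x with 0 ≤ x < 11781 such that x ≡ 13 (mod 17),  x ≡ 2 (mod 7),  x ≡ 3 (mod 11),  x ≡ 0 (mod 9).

Combine the congruences pairwise.
From x ≡ 13 (mod 17) write x = 13 + 17t. Substituting into x ≡ 2 (mod 7) gives 17t ≡ 3 (mod 7), and since 3⁻¹ ≡ 5 (mod 7), t ≡ 1. Hence x ≡ 13 + 17·1 = 30 (mod 119).
From x ≡ 30 (mod 119) write x = 30 + 119t. Substituting into x ≡ 3 (mod 11) gives 119t ≡ 6 (mod 11), and since 9⁻¹ ≡ 5 (mod 11), t ≡ 8. Hence x ≡ 30 + 119·8 = 982 (mod 1309).
From x ≡ 982 (mod 1309) write x = 982 + 1309t. Substituting into x ≡ 0 (mod 9) gives 1309t ≡ 8 (mod 9), and since 4⁻¹ ≡ 7 (mod 9), t ≡ 2. Hence x ≡ 982 + 1309·2 = 3600 (mod 11781).

3600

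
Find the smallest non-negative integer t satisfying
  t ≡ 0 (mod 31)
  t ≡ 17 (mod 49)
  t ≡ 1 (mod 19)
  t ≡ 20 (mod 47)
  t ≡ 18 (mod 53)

28811772

The moduli are pairwise coprime; N = 31·49·19·47·53 = 71892751.
N/31 = 2319121; 2319121 ≡ 11 (mod 31); 11·17 ≡ 1, so inverse 17.
N/49 = 1467199; 1467199 ≡ 41 (mod 49); 41·6 ≡ 1, so inverse 6.
N/19 = 3783829; 3783829 ≡ 17 (mod 19); 17·9 ≡ 1, so inverse 9.
N/47 = 1529633; 1529633 ≡ 18 (mod 47); 18·34 ≡ 1, so inverse 34.
N/53 = 1356467; 1356467 ≡ 38 (mod 53); 38·7 ≡ 1, so inverse 7.
t ≡ 0·2319121·17 + 17·1467199·6 + 1·3783829·9 + 20·1529633·34 + 18·1356467·7 = 1394774041.
1394774041 mod 71892751 = 28811772.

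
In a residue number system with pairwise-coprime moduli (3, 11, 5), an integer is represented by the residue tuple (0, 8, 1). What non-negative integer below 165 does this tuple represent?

96

Combine the congruences pairwise.
From x ≡ 0 (mod 3) write x = 0 + 3t. Substituting into x ≡ 8 (mod 11) gives 3t ≡ 8 (mod 11), and since 3⁻¹ ≡ 4 (mod 11), t ≡ 10. Hence x ≡ 0 + 3·10 = 30 (mod 33).
From x ≡ 30 (mod 33) write x = 30 + 33t. Substituting into x ≡ 1 (mod 5) gives 33t ≡ 1 (mod 5), and since 3⁻¹ ≡ 2 (mod 5), t ≡ 2. Hence x ≡ 30 + 33·2 = 96 (mod 165).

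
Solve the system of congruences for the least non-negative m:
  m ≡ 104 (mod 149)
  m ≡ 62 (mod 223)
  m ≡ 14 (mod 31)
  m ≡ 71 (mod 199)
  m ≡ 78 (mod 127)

25250574164

The moduli are pairwise coprime; N = 149·223·31·199·127 = 26032125101.
N/149 = 174712249; 174712249 ≡ 64 (mod 149); 64·7 ≡ 1, so inverse 7.
N/223 = 116735987; 116735987 ≡ 170 (mod 223); 170·122 ≡ 1, so inverse 122.
N/31 = 839745971; 839745971 ≡ 22 (mod 31); 22·24 ≡ 1, so inverse 24.
N/199 = 130814699; 130814699 ≡ 59 (mod 199); 59·27 ≡ 1, so inverse 27.
N/127 = 204977363; 204977363 ≡ 125 (mod 127); 125·63 ≡ 1, so inverse 63.
m ≡ 104·174712249·7 + 62·116735987·122 + 14·839745971·24 + 71·130814699·27 + 78·204977363·63 = 2550366708961.
2550366708961 mod 26032125101 = 25250574164.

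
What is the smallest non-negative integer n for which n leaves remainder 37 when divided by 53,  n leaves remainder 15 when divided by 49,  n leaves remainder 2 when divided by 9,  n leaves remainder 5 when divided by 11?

245162

The moduli are pairwise coprime; M = 53·49·9·11 = 257103.
M/53 = 4851; 4851 ≡ 28 (mod 53); 28·36 ≡ 1, so inverse 36.
M/49 = 5247; 5247 ≡ 4 (mod 49); 4·37 ≡ 1, so inverse 37.
M/9 = 28567; 28567 ≡ 1 (mod 9), inverse 1.
M/11 = 23373; 23373 ≡ 9 (mod 11); 9·5 ≡ 1, so inverse 5.
n ≡ 37·4851·36 + 15·5247·37 + 2·28567·1 + 5·23373·5 = 10015076.
10015076 mod 257103 = 245162.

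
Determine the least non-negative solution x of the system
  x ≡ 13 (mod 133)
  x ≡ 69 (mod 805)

Combine the congruences pairwise.
gcd(133, 805) = 7 and 7 | (69 − 13), so the pair is consistent; merging gives x ≡ 8924 (mod 15295), where 15295 = lcm(133, 805).
The solution is unique modulo lcm(133, 805) = 15295.

8924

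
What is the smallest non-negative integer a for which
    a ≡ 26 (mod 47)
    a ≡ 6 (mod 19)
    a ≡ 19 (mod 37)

From a ≡ 26 (mod 47) write a = 26 + 47t. Substituting into a ≡ 6 (mod 19) gives 47t ≡ 18 (mod 19), and since 9⁻¹ ≡ 17 (mod 19), t ≡ 2. Hence a ≡ 26 + 47·2 = 120 (mod 893).
From a ≡ 120 (mod 893) write a = 120 + 893t. Substituting into a ≡ 19 (mod 37) gives 893t ≡ 10 (mod 37), and since 5⁻¹ ≡ 15 (mod 37), t ≡ 2. Hence a ≡ 120 + 893·2 = 1906 (mod 33041).

1906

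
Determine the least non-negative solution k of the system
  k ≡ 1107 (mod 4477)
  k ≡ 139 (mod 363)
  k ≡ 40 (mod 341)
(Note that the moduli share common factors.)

gcd(4477, 363) = 121 and 121 | (139 − 1107), so the pair is consistent; merging gives k ≡ 5584 (mod 13431), where 13431 = lcm(4477, 363).
gcd(13431, 341) = 11 and 11 | (40 − 5584), so the pair is consistent; merging gives k ≡ 274204 (mod 416361), where 416361 = lcm(13431, 341).
The solution is unique modulo lcm(4477, 363, 341) = 416361.

274204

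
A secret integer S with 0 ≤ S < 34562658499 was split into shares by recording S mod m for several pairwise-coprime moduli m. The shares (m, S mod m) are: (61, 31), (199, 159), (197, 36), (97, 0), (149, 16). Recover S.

From S ≡ 31 (mod 61) write S = 31 + 61t. Substituting into S ≡ 159 (mod 199) gives 61t ≡ 128 (mod 199), and since 61⁻¹ ≡ 62 (mod 199), t ≡ 175. Hence S ≡ 31 + 61·175 = 10706 (mod 12139).
From S ≡ 10706 (mod 12139) write S = 10706 + 12139t. Substituting into S ≡ 36 (mod 197) gives 12139t ≡ 165 (mod 197), and since 122⁻¹ ≡ 21 (mod 197), t ≡ 116. Hence S ≡ 10706 + 12139·116 = 1418830 (mod 2391383).
From S ≡ 1418830 (mod 2391383) write S = 1418830 + 2391383t. Substituting into S ≡ 0 (mod 97) gives 2391383t ≡ 86 (mod 97), and since 42⁻¹ ≡ 67 (mod 97), t ≡ 39. Hence S ≡ 1418830 + 2391383·39 = 94682767 (mod 231964151).
From S ≡ 94682767 (mod 231964151) write S = 94682767 + 231964151t. Substituting into S ≡ 16 (mod 149) gives 231964151t ≡ 44 (mod 149), and since 57⁻¹ ≡ 34 (mod 149), t ≡ 6. Hence S ≡ 94682767 + 231964151·6 = 1486467673 (mod 34562658499).

1486467673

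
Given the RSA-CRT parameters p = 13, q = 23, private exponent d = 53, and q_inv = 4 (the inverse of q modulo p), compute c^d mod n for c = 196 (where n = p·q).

d_p = d mod (p−1) = 53 mod 12 = 5; d_q = d mod (q−1) = 9.
m₁ = c^(d_p) mod p: c ≡ 1 (mod 13), and 1^5 mod 13 = 1.
m₂ = c^(d_q) mod q: c ≡ 12 (mod 23), and 12^9 mod 23 = 4.
h = q_inv·(m₁ − m₂) mod p = 4·(1 − 4) mod 13 = 1.
m = m₂ + h·q = 4 + 1·23 = 27.

27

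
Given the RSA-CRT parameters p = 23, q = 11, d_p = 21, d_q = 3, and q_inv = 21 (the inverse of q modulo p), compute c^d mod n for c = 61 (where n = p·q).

m₁ = c^(d_p) mod p: c ≡ 15 (mod 23), and 15^21 mod 23 = 20.
m₂ = c^(d_q) mod q: c ≡ 6 (mod 11), and 6^3 mod 11 = 7.
h = q_inv·(m₁ − m₂) mod p = 21·(20 − 7) mod 23 = 20.
m = m₂ + h·q = 7 + 20·11 = 227.

227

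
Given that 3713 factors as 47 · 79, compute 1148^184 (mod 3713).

Mod 47: 1148 ≡ 20; since 46 | 184, by Fermat 20^184 ≡ 1 (mod 47).
Mod 79: 1148 ≡ 42; by Fermat, exponent reduces to 184 mod 78 = 28; 42^28 ≡ 45 (mod 79).
Combine by CRT: x ≡ 1 (mod 47), x ≡ 45 (mod 79) ⇒ x ≡ 2257 (mod 3713).

2257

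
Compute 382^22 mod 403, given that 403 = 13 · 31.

51

Mod 13: 382 ≡ 5; by Fermat, exponent reduces to 22 mod 12 = 10; 5^10 ≡ 12 (mod 13).
Mod 31: 382 ≡ 10; 10^22 ≡ 20 (mod 31).
Combine by CRT: x ≡ 12 (mod 13), x ≡ 20 (mod 31) ⇒ x ≡ 51 (mod 403).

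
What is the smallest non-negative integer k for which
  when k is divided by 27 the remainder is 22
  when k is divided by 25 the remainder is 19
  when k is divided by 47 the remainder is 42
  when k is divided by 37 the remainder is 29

883219

The moduli are pairwise coprime; N = 27·25·47·37 = 1173825.
N/27 = 43475; 43475 ≡ 5 (mod 27); 5·11 ≡ 1, so inverse 11.
N/25 = 46953; 46953 ≡ 3 (mod 25); 3·17 ≡ 1, so inverse 17.
N/47 = 24975; 24975 ≡ 18 (mod 47); 18·34 ≡ 1, so inverse 34.
N/37 = 31725; 31725 ≡ 16 (mod 37); 16·7 ≡ 1, so inverse 7.
k ≡ 22·43475·11 + 19·46953·17 + 42·24975·34 + 29·31725·7 = 67791244.
67791244 mod 1173825 = 883219.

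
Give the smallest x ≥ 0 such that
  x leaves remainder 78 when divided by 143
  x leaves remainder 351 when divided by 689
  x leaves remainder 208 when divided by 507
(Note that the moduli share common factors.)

gcd(143, 689) = 13 and 13 | (351 − 78), so the pair is consistent; merging gives x ≡ 3796 (mod 7579), where 7579 = lcm(143, 689).
gcd(7579, 507) = 13 and 13 | (208 − 3796), so the pair is consistent; merging gives x ≡ 162955 (mod 295581), where 295581 = lcm(7579, 507).
The solution is unique modulo lcm(143, 689, 507) = 295581.

162955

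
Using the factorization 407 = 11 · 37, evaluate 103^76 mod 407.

26

Mod 11: 103 ≡ 4; by Fermat, exponent reduces to 76 mod 10 = 6; 4^6 ≡ 4 (mod 11).
Mod 37: 103 ≡ 29; by Fermat, exponent reduces to 76 mod 36 = 4; 29^4 ≡ 26 (mod 37).
Combine by CRT: x ≡ 4 (mod 11), x ≡ 26 (mod 37) ⇒ x ≡ 26 (mod 407).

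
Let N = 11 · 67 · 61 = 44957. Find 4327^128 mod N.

36012

Mod 11: 4327 ≡ 4; by Fermat, exponent reduces to 128 mod 10 = 8; 4^8 ≡ 9 (mod 11).
Mod 67: 4327 ≡ 39; by Fermat, exponent reduces to 128 mod 66 = 62; 39^62 ≡ 33 (mod 67).
Mod 61: 4327 ≡ 57; by Fermat, exponent reduces to 128 mod 60 = 8; 57^8 ≡ 22 (mod 61).
Combine by CRT: x ≡ 9 (mod 11), x ≡ 33 (mod 67), x ≡ 22 (mod 61) ⇒ x ≡ 36012 (mod 44957).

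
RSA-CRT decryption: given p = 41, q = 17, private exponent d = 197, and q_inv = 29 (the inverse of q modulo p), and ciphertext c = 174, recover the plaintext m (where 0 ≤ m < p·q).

633

d_p = d mod (p−1) = 197 mod 40 = 37; d_q = d mod (q−1) = 5.
m₁ = c^(d_p) mod p: c ≡ 10 (mod 41), and 10^37 mod 41 = 18.
m₂ = c^(d_q) mod q: c ≡ 4 (mod 17), and 4^5 mod 17 = 4.
h = q_inv·(m₁ − m₂) mod p = 29·(18 − 4) mod 41 = 37.
m = m₂ + h·q = 4 + 37·17 = 633.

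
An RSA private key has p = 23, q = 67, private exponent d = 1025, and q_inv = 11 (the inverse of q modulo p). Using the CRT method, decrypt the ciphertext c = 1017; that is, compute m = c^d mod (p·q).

1263

d_p = d mod (p−1) = 1025 mod 22 = 13; d_q = d mod (q−1) = 35.
m₁ = c^(d_p) mod p: c ≡ 5 (mod 23), and 5^13 mod 23 = 21.
m₂ = c^(d_q) mod q: c ≡ 12 (mod 67), and 12^35 mod 67 = 57.
h = q_inv·(m₁ − m₂) mod p = 11·(21 − 57) mod 23 = 18.
m = m₂ + h·q = 57 + 18·67 = 1263.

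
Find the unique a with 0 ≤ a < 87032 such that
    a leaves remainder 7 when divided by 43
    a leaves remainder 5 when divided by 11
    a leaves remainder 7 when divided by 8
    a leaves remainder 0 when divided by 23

57799

The moduli are pairwise coprime; N = 43·11·8·23 = 87032.
N/43 = 2024; 2024 ≡ 3 (mod 43); 3·29 ≡ 1, so inverse 29.
N/11 = 7912; 7912 ≡ 3 (mod 11); 3·4 ≡ 1, so inverse 4.
N/8 = 10879; 10879 ≡ 7 (mod 8); 7·7 ≡ 1, so inverse 7.
N/23 = 3784; 3784 ≡ 12 (mod 23); 12·2 ≡ 1, so inverse 2.
a ≡ 7·2024·29 + 5·7912·4 + 7·10879·7 + 0·3784·2 = 1102183.
1102183 mod 87032 = 57799.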